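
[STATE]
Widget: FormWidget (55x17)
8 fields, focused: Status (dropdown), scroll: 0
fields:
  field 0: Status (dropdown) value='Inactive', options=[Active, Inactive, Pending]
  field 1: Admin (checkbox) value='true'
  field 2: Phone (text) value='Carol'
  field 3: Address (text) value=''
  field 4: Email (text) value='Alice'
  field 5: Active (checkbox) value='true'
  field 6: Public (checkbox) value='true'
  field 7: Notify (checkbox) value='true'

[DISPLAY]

> Status:     [Inactive                              ▼]
  Admin:      [x]                                      
  Phone:      [Carol                                  ]
  Address:    [                                       ]
  Email:      [Alice                                  ]
  Active:     [x]                                      
  Public:     [x]                                      
  Notify:     [x]                                      
                                                       
                                                       
                                                       
                                                       
                                                       
                                                       
                                                       
                                                       
                                                       


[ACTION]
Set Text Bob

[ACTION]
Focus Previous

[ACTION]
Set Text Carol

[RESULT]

  Status:     [Inactive                              ▼]
  Admin:      [x]                                      
  Phone:      [Carol                                  ]
  Address:    [                                       ]
  Email:      [Alice                                  ]
  Active:     [x]                                      
  Public:     [x]                                      
> Notify:     [x]                                      
                                                       
                                                       
                                                       
                                                       
                                                       
                                                       
                                                       
                                                       
                                                       


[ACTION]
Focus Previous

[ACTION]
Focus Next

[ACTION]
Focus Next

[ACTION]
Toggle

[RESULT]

> Status:     [Inactive                              ▼]
  Admin:      [x]                                      
  Phone:      [Carol                                  ]
  Address:    [                                       ]
  Email:      [Alice                                  ]
  Active:     [x]                                      
  Public:     [x]                                      
  Notify:     [x]                                      
                                                       
                                                       
                                                       
                                                       
                                                       
                                                       
                                                       
                                                       
                                                       


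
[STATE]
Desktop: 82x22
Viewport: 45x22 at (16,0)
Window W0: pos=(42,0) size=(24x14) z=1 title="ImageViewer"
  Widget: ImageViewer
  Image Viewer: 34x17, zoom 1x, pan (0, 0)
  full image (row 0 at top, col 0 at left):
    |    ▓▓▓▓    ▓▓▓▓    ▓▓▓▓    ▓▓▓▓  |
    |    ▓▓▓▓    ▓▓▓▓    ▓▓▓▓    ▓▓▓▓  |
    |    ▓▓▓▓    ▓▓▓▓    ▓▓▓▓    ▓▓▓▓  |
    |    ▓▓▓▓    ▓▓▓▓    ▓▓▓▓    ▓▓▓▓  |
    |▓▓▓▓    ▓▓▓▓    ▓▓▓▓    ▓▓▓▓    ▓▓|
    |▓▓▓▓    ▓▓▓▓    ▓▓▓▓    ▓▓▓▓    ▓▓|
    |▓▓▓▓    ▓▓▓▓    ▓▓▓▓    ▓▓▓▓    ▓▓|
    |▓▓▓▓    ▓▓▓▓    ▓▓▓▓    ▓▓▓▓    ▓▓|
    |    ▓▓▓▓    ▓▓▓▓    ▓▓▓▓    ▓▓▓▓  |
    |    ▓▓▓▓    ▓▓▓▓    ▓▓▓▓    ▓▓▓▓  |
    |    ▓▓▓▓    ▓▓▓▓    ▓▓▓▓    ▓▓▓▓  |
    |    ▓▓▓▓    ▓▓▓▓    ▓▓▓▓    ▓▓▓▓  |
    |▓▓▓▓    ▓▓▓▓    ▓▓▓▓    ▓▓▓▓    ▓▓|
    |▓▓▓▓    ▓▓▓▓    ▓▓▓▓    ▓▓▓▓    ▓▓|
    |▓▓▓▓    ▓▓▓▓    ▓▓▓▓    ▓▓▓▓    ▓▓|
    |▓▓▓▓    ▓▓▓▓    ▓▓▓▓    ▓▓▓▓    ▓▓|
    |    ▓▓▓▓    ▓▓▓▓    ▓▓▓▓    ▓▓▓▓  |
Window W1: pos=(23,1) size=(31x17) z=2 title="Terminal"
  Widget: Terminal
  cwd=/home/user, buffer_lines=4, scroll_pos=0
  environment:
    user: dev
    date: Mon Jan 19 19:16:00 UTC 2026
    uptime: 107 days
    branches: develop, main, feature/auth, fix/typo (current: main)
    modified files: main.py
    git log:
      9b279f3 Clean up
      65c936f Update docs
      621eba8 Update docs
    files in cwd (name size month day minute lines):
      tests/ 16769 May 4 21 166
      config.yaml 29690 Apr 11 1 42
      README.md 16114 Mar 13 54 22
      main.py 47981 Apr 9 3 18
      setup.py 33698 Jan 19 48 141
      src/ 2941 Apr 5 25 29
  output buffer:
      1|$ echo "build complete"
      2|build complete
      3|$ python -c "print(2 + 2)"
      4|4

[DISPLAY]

                          ┏━━━━━━━━━━━━━━━━━━
       ┏━━━━━━━━━━━━━━━━━━━━━━━━━━━━━┓r      
       ┃ Terminal                    ┃───────
       ┠─────────────────────────────┨ ▓▓▓▓  
       ┃$ echo "build complete"      ┃ ▓▓▓▓  
       ┃build complete               ┃ ▓▓▓▓  
       ┃$ python -c "print(2 + 2)"   ┃ ▓▓▓▓  
       ┃4                            ┃▓    ▓▓
       ┃$ █                          ┃▓    ▓▓
       ┃                             ┃▓    ▓▓
       ┃                             ┃▓    ▓▓
       ┃                             ┃ ▓▓▓▓  
       ┃                             ┃ ▓▓▓▓  
       ┃                             ┃━━━━━━━
       ┃                             ┃       
       ┃                             ┃       
       ┃                             ┃       
       ┗━━━━━━━━━━━━━━━━━━━━━━━━━━━━━┛       
                                             
                                             
                                             
                                             


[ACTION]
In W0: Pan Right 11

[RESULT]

                          ┏━━━━━━━━━━━━━━━━━━
       ┏━━━━━━━━━━━━━━━━━━━━━━━━━━━━━┓r      
       ┃ Terminal                    ┃───────
       ┠─────────────────────────────┨▓▓    ▓
       ┃$ echo "build complete"      ┃▓▓    ▓
       ┃build complete               ┃▓▓    ▓
       ┃$ python -c "print(2 + 2)"   ┃▓▓    ▓
       ┃4                            ┃  ▓▓▓▓ 
       ┃$ █                          ┃  ▓▓▓▓ 
       ┃                             ┃  ▓▓▓▓ 
       ┃                             ┃  ▓▓▓▓ 
       ┃                             ┃▓▓    ▓
       ┃                             ┃▓▓    ▓
       ┃                             ┃━━━━━━━
       ┃                             ┃       
       ┃                             ┃       
       ┃                             ┃       
       ┗━━━━━━━━━━━━━━━━━━━━━━━━━━━━━┛       
                                             
                                             
                                             
                                             


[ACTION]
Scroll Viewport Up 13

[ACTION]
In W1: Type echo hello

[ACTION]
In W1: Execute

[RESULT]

                          ┏━━━━━━━━━━━━━━━━━━
       ┏━━━━━━━━━━━━━━━━━━━━━━━━━━━━━┓r      
       ┃ Terminal                    ┃───────
       ┠─────────────────────────────┨▓▓    ▓
       ┃$ echo "build complete"      ┃▓▓    ▓
       ┃build complete               ┃▓▓    ▓
       ┃$ python -c "print(2 + 2)"   ┃▓▓    ▓
       ┃4                            ┃  ▓▓▓▓ 
       ┃$ echo hello                 ┃  ▓▓▓▓ 
       ┃hello                        ┃  ▓▓▓▓ 
       ┃$ █                          ┃  ▓▓▓▓ 
       ┃                             ┃▓▓    ▓
       ┃                             ┃▓▓    ▓
       ┃                             ┃━━━━━━━
       ┃                             ┃       
       ┃                             ┃       
       ┃                             ┃       
       ┗━━━━━━━━━━━━━━━━━━━━━━━━━━━━━┛       
                                             
                                             
                                             
                                             


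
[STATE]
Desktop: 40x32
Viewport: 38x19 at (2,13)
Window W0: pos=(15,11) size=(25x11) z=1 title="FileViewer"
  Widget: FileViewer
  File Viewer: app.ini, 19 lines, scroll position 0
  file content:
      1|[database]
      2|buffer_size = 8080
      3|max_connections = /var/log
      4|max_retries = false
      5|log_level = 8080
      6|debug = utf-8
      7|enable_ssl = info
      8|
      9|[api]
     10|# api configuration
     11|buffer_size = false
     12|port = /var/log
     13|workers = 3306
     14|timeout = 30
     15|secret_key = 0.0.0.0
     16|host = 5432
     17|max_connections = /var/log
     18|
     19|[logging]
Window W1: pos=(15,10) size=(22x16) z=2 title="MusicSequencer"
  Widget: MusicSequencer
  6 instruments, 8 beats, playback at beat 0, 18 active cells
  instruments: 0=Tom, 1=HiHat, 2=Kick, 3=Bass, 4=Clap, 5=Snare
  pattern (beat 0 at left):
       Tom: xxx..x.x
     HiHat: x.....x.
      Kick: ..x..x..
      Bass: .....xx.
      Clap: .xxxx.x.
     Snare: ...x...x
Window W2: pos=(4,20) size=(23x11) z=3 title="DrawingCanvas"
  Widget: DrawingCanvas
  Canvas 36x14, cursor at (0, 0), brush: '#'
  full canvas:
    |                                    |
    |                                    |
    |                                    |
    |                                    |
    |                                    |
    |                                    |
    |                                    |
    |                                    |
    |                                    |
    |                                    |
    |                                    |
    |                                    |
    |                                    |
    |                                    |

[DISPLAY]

             ┃      ▼1234567      ┃──┨
             ┃   Tom███··█·█      ┃ ▲┃
             ┃ HiHat█·····█·      ┃ █┃
             ┃  Kick··█··█··      ┃r░┃
             ┃  Bass·····██·      ┃ ░┃
             ┃  Clap·████·█·      ┃ ░┃
             ┃ Snare···█···█      ┃ ░┃
  ┏━━━━━━━━━━━━━━━━━━━━━┓         ┃ ▼┃
  ┃ DrawingCanvas       ┃         ┃━━┛
  ┠─────────────────────┨         ┃   
  ┃+                    ┃         ┃   
  ┃                     ┃         ┃   
  ┃                     ┃━━━━━━━━━┛   
  ┃                     ┃             
  ┃                     ┃             
  ┃                     ┃             
  ┃                     ┃             
  ┗━━━━━━━━━━━━━━━━━━━━━┛             
                                      


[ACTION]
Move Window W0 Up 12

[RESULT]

             ┃      ▼1234567      ┃   
             ┃   Tom███··█·█      ┃   
             ┃ HiHat█·····█·      ┃   
             ┃  Kick··█··█··      ┃   
             ┃  Bass·····██·      ┃   
             ┃  Clap·████·█·      ┃   
             ┃ Snare···█···█      ┃   
  ┏━━━━━━━━━━━━━━━━━━━━━┓         ┃   
  ┃ DrawingCanvas       ┃         ┃   
  ┠─────────────────────┨         ┃   
  ┃+                    ┃         ┃   
  ┃                     ┃         ┃   
  ┃                     ┃━━━━━━━━━┛   
  ┃                     ┃             
  ┃                     ┃             
  ┃                     ┃             
  ┃                     ┃             
  ┗━━━━━━━━━━━━━━━━━━━━━┛             
                                      


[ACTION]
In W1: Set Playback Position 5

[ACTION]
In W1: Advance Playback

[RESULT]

             ┃      012345▼7      ┃   
             ┃   Tom███··█·█      ┃   
             ┃ HiHat█·····█·      ┃   
             ┃  Kick··█··█··      ┃   
             ┃  Bass·····██·      ┃   
             ┃  Clap·████·█·      ┃   
             ┃ Snare···█···█      ┃   
  ┏━━━━━━━━━━━━━━━━━━━━━┓         ┃   
  ┃ DrawingCanvas       ┃         ┃   
  ┠─────────────────────┨         ┃   
  ┃+                    ┃         ┃   
  ┃                     ┃         ┃   
  ┃                     ┃━━━━━━━━━┛   
  ┃                     ┃             
  ┃                     ┃             
  ┃                     ┃             
  ┃                     ┃             
  ┗━━━━━━━━━━━━━━━━━━━━━┛             
                                      


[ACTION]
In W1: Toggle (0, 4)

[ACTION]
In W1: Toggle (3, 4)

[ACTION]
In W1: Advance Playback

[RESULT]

             ┃      0123456▼      ┃   
             ┃   Tom███·██·█      ┃   
             ┃ HiHat█·····█·      ┃   
             ┃  Kick··█··█··      ┃   
             ┃  Bass····███·      ┃   
             ┃  Clap·████·█·      ┃   
             ┃ Snare···█···█      ┃   
  ┏━━━━━━━━━━━━━━━━━━━━━┓         ┃   
  ┃ DrawingCanvas       ┃         ┃   
  ┠─────────────────────┨         ┃   
  ┃+                    ┃         ┃   
  ┃                     ┃         ┃   
  ┃                     ┃━━━━━━━━━┛   
  ┃                     ┃             
  ┃                     ┃             
  ┃                     ┃             
  ┃                     ┃             
  ┗━━━━━━━━━━━━━━━━━━━━━┛             
                                      


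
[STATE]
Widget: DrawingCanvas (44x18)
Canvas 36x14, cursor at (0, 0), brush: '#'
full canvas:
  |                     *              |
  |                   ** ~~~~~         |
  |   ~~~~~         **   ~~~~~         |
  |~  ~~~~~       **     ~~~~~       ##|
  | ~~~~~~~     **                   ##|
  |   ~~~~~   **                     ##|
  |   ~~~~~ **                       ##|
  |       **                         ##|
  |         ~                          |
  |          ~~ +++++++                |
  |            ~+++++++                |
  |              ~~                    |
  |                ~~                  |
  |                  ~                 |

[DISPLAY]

+                    *                      
                   ** ~~~~~                 
   ~~~~~         **   ~~~~~                 
~  ~~~~~       **     ~~~~~       ##        
 ~~~~~~~     **                   ##        
   ~~~~~   **                     ##        
   ~~~~~ **                       ##        
       **                         ##        
         ~                                  
          ~~ +++++++                        
            ~+++++++                        
              ~~                            
                ~~                          
                  ~                         
                                            
                                            
                                            
                                            


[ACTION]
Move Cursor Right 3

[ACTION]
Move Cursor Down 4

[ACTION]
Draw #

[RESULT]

                     *                      
                   ** ~~~~~                 
   ~~~~~         **   ~~~~~                 
~  ~~~~~       **     ~~~~~       ##        
 ~~#~~~~     **                   ##        
   ~~~~~   **                     ##        
   ~~~~~ **                       ##        
       **                         ##        
         ~                                  
          ~~ +++++++                        
            ~+++++++                        
              ~~                            
                ~~                          
                  ~                         
                                            
                                            
                                            
                                            


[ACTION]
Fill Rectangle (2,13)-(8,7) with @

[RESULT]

                     *                      
                   ** ~~~~~                 
   ~~~~@@@@@@@   **   ~~~~~                 
~  ~~~~@@@@@@@ **     ~~~~~       ##        
 ~~#~~~@@@@@@@*                   ##        
   ~~~~@@@@@@@                    ##        
   ~~~~@@@@@@@                    ##        
       @@@@@@@                    ##        
       @@@@@@@                              
          ~~ +++++++                        
            ~+++++++                        
              ~~                            
                ~~                          
                  ~                         
                                            
                                            
                                            
                                            


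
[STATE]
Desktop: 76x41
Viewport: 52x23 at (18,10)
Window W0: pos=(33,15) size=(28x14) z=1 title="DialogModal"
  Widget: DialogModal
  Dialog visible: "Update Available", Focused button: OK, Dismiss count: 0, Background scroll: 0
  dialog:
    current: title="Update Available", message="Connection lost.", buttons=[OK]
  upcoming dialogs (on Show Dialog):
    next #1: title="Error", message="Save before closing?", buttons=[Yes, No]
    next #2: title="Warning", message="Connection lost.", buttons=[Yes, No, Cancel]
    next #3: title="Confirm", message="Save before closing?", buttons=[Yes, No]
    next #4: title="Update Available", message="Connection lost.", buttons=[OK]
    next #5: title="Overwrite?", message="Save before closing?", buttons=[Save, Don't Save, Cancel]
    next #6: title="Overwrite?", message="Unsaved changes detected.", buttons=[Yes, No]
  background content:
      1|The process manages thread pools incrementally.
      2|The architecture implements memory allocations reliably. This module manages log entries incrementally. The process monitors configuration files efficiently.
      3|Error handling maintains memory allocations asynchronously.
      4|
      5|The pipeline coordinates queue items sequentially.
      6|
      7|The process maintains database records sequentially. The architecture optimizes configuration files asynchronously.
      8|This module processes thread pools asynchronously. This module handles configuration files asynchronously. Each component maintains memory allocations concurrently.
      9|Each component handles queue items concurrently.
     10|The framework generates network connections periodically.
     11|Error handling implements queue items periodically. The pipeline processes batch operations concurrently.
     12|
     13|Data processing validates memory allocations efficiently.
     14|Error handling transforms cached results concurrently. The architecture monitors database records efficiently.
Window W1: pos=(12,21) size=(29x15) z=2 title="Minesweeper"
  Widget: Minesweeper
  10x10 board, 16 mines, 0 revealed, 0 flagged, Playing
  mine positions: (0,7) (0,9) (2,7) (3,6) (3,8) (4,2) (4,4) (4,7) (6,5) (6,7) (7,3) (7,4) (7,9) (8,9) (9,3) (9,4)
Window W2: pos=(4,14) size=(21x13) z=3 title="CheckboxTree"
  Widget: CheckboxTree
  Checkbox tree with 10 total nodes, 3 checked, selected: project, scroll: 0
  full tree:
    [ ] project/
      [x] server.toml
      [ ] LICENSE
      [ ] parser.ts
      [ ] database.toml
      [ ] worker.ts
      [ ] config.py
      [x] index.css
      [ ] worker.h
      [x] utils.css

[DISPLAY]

                                                    
                                                    
                                                    
                                                    
━━━━━━┓                                             
      ┃        ┏━━━━━━━━━━━━━━━━━━━━━━━━━━┓         
──────┨        ┃ DialogModal              ┃         
      ┃        ┠──────────────────────────┨         
.toml ┃        ┃The process manages thread┃         
E     ┃        ┃The architecture implement┃         
.ts   ┃        ┃Err┌──────────────────┐s m┃         
se.tom┃━━━━━━━━━━━━━━━┓date Available │   ┃         
.ts   ┃               ┃nnection lost. │s q┃         
.py   ┃───────────────┨    [OK]       │   ┃         
css   ┃               ┃───────────────┘ata┃         
.h    ┃               ┃dule processes thre┃         
━━━━━━┛               ┃mponent handles que┃         
■■■■■                 ┃mework generates ne┃         
■■■■■                 ┃━━━━━━━━━━━━━━━━━━━┛         
■■■■■                 ┃                             
■■■■■                 ┃                             
■■■■■                 ┃                             
■■■■■                 ┃                             


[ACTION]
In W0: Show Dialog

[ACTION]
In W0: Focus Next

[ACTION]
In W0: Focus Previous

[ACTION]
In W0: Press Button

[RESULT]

                                                    
                                                    
                                                    
                                                    
━━━━━━┓                                             
      ┃        ┏━━━━━━━━━━━━━━━━━━━━━━━━━━┓         
──────┨        ┃ DialogModal              ┃         
      ┃        ┠──────────────────────────┨         
.toml ┃        ┃The process manages thread┃         
E     ┃        ┃The architecture implement┃         
.ts   ┃        ┃Error handling maintains m┃         
se.tom┃━━━━━━━━━━━━━━━┓                   ┃         
.ts   ┃               ┃eline coordinates q┃         
.py   ┃───────────────┨                   ┃         
css   ┃               ┃cess maintains data┃         
.h    ┃               ┃dule processes thre┃         
━━━━━━┛               ┃mponent handles que┃         
■■■■■                 ┃mework generates ne┃         
■■■■■                 ┃━━━━━━━━━━━━━━━━━━━┛         
■■■■■                 ┃                             
■■■■■                 ┃                             
■■■■■                 ┃                             
■■■■■                 ┃                             


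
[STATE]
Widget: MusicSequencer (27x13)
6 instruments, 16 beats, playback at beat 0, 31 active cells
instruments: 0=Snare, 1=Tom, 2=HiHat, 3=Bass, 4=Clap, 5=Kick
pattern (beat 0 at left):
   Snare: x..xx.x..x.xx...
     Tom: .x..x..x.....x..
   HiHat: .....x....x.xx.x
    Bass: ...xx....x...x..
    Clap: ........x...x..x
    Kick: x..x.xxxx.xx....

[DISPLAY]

      ▼123456789012345     
 Snare█··██·█··█·██···     
   Tom·█··█··█·····█··     
 HiHat·····█····█·██·█     
  Bass···██····█···█··     
  Clap········█···█··█     
  Kick█··█·████·██····     
                           
                           
                           
                           
                           
                           


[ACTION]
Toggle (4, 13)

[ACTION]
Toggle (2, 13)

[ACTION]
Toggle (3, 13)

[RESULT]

      ▼123456789012345     
 Snare█··██·█··█·██···     
   Tom·█··█··█·····█··     
 HiHat·····█····█·█··█     
  Bass···██····█······     
  Clap········█···██·█     
  Kick█··█·████·██····     
                           
                           
                           
                           
                           
                           


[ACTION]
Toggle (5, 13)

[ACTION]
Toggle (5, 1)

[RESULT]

      ▼123456789012345     
 Snare█··██·█··█·██···     
   Tom·█··█··█·····█··     
 HiHat·····█····█·█··█     
  Bass···██····█······     
  Clap········█···██·█     
  Kick██·█·████·██·█··     
                           
                           
                           
                           
                           
                           


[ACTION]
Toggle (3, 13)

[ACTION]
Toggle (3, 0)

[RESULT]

      ▼123456789012345     
 Snare█··██·█··█·██···     
   Tom·█··█··█·····█··     
 HiHat·····█····█·█··█     
  Bass█··██····█···█··     
  Clap········█···██·█     
  Kick██·█·████·██·█··     
                           
                           
                           
                           
                           
                           


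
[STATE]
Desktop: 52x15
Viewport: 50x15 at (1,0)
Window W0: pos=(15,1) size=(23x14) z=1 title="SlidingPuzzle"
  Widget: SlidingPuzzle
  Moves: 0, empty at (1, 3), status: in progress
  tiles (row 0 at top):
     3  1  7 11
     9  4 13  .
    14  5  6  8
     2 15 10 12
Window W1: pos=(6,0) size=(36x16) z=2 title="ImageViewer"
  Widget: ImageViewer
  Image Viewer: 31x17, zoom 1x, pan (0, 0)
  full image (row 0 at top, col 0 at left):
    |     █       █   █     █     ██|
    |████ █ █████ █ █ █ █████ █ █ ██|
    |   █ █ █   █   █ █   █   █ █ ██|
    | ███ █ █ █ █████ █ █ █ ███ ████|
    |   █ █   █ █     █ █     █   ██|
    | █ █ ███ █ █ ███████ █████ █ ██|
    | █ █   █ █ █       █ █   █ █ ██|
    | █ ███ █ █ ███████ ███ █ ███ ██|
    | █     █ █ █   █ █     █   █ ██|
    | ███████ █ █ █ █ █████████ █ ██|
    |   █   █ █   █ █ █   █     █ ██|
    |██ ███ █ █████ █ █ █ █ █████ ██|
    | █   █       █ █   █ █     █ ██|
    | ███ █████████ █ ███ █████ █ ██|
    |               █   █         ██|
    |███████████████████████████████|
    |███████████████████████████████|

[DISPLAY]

     ┏━━━━━━━━━━━━━━━━━━━━━━━━━━━━━━━━━━┓         
     ┃ ImageViewer                      ┃         
     ┠──────────────────────────────────┨         
     ┃     █       █   █     █     ██   ┃         
     ┃████ █ █████ █ █ █ █████ █ █ ██   ┃         
     ┃   █ █ █   █   █ █   █   █ █ ██   ┃         
     ┃ ███ █ █ █ █████ █ █ █ ███ ████   ┃         
     ┃   █ █   █ █     █ █     █   ██   ┃         
     ┃ █ █ ███ █ █ ███████ █████ █ ██   ┃         
     ┃ █ █   █ █ █       █ █   █ █ ██   ┃         
     ┃ █ ███ █ █ ███████ ███ █ ███ ██   ┃         
     ┃ █     █ █ █   █ █     █   █ ██   ┃         
     ┃ ███████ █ █ █ █ █████████ █ ██   ┃         
     ┃   █   █ █   █ █ █   █     █ ██   ┃         
     ┃██ ███ █ █████ █ █ █ █ █████ ██   ┃         


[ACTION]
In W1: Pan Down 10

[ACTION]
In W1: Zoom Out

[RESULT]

     ┏━━━━━━━━━━━━━━━━━━━━━━━━━━━━━━━━━━┓         
     ┃ ImageViewer                      ┃         
     ┠──────────────────────────────────┨         
     ┃   █   █ █   █ █ █   █     █ ██   ┃         
     ┃██ ███ █ █████ █ █ █ █ █████ ██   ┃         
     ┃ █   █       █ █   █ █     █ ██   ┃         
     ┃ ███ █████████ █ ███ █████ █ ██   ┃         
     ┃               █   █         ██   ┃         
     ┃███████████████████████████████   ┃         
     ┃███████████████████████████████   ┃         
     ┃                                  ┃         
     ┃                                  ┃         
     ┃                                  ┃         
     ┃                                  ┃         
     ┃                                  ┃         


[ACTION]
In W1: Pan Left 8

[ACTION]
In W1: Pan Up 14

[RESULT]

     ┏━━━━━━━━━━━━━━━━━━━━━━━━━━━━━━━━━━┓         
     ┃ ImageViewer                      ┃         
     ┠──────────────────────────────────┨         
     ┃     █       █   █     █     ██   ┃         
     ┃████ █ █████ █ █ █ █████ █ █ ██   ┃         
     ┃   █ █ █   █   █ █   █   █ █ ██   ┃         
     ┃ ███ █ █ █ █████ █ █ █ ███ ████   ┃         
     ┃   █ █   █ █     █ █     █   ██   ┃         
     ┃ █ █ ███ █ █ ███████ █████ █ ██   ┃         
     ┃ █ █   █ █ █       █ █   █ █ ██   ┃         
     ┃ █ ███ █ █ ███████ ███ █ ███ ██   ┃         
     ┃ █     █ █ █   █ █     █   █ ██   ┃         
     ┃ ███████ █ █ █ █ █████████ █ ██   ┃         
     ┃   █   █ █   █ █ █   █     █ ██   ┃         
     ┃██ ███ █ █████ █ █ █ █ █████ ██   ┃         


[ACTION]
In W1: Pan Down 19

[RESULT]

     ┏━━━━━━━━━━━━━━━━━━━━━━━━━━━━━━━━━━┓         
     ┃ ImageViewer                      ┃         
     ┠──────────────────────────────────┨         
     ┃                                  ┃         
     ┃                                  ┃         
     ┃                                  ┃         
     ┃                                  ┃         
     ┃                                  ┃         
     ┃                                  ┃         
     ┃                                  ┃         
     ┃                                  ┃         
     ┃                                  ┃         
     ┃                                  ┃         
     ┃                                  ┃         
     ┃                                  ┃         


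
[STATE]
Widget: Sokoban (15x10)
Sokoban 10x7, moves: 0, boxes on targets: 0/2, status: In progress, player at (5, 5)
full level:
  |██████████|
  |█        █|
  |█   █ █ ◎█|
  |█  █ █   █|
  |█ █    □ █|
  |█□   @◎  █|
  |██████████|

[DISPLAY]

██████████     
█        █     
█   █ █ ◎█     
█  █ █   █     
█ █    □ █     
█□   @◎  █     
██████████     
Moves: 0  0/2  
               
               


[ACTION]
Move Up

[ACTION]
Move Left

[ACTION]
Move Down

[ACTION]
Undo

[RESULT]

██████████     
█        █     
█   █ █ ◎█     
█  █ █   █     
█ █ @  □ █     
█□    ◎  █     
██████████     
Moves: 2  0/2  
               
               


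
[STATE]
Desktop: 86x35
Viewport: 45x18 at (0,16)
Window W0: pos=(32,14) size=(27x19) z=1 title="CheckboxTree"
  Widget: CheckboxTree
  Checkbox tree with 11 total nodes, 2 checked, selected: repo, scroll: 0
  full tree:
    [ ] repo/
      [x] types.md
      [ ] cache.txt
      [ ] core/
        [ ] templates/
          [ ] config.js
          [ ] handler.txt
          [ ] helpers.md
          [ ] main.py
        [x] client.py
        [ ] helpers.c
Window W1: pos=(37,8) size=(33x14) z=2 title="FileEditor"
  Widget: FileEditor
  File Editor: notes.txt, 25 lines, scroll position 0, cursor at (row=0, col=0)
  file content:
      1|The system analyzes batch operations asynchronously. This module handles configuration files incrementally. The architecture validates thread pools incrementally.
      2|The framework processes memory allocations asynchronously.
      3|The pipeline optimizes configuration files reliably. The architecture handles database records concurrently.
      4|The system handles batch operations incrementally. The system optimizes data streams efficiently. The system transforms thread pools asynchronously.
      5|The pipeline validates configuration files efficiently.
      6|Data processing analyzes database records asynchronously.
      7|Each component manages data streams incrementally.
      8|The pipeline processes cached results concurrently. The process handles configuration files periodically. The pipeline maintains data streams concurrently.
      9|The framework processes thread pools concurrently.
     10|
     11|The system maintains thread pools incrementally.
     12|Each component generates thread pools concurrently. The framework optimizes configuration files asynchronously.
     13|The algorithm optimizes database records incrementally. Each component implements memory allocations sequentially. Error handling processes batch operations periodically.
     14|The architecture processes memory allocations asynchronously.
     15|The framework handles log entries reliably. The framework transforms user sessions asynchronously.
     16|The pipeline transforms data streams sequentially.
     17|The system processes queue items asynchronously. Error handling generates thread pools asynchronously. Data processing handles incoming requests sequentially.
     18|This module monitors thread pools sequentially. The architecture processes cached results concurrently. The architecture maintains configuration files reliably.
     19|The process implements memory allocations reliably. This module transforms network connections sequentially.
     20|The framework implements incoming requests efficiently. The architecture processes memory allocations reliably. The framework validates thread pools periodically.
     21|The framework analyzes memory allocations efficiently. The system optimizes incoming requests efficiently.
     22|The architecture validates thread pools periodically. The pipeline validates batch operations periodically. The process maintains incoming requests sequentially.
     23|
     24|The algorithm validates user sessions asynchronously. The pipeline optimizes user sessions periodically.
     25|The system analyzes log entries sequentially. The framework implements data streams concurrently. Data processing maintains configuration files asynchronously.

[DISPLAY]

                                ┠────┃Data pr
                                ┃>[-]┃Each co
                                ┃   [┃The pip
                                ┃   [┃The fra
                                ┃   [┃       
                                ┃    ┗━━━━━━━
                                ┃       [ ] c
                                ┃       [ ] h
                                ┃       [ ] h
                                ┃       [ ] m
                                ┃     [x] cli
                                ┃     [ ] hel
                                ┃            
                                ┃            
                                ┃            
                                ┃            
                                ┗━━━━━━━━━━━━
                                             


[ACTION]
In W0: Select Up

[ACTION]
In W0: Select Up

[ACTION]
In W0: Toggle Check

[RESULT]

                                ┠────┃Data pr
                                ┃>[x]┃Each co
                                ┃   [┃The pip
                                ┃   [┃The fra
                                ┃   [┃       
                                ┃    ┗━━━━━━━
                                ┃       [x] c
                                ┃       [x] h
                                ┃       [x] h
                                ┃       [x] m
                                ┃     [x] cli
                                ┃     [x] hel
                                ┃            
                                ┃            
                                ┃            
                                ┃            
                                ┗━━━━━━━━━━━━
                                             
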